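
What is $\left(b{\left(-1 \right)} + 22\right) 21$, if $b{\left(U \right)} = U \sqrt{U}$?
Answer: $462 - 21 i \approx 462.0 - 21.0 i$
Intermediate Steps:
$b{\left(U \right)} = U^{\frac{3}{2}}$
$\left(b{\left(-1 \right)} + 22\right) 21 = \left(\left(-1\right)^{\frac{3}{2}} + 22\right) 21 = \left(- i + 22\right) 21 = \left(22 - i\right) 21 = 462 - 21 i$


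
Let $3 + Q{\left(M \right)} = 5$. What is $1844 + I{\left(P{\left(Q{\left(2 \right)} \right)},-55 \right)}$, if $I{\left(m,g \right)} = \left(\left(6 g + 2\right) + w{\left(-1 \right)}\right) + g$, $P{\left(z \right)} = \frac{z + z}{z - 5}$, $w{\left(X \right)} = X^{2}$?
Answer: $1462$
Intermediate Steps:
$Q{\left(M \right)} = 2$ ($Q{\left(M \right)} = -3 + 5 = 2$)
$P{\left(z \right)} = \frac{2 z}{-5 + z}$
$I{\left(m,g \right)} = 3 + 7 g$ ($I{\left(m,g \right)} = \left(\left(6 g + 2\right) + \left(-1\right)^{2}\right) + g = \left(\left(2 + 6 g\right) + 1\right) + g = \left(3 + 6 g\right) + g = 3 + 7 g$)
$1844 + I{\left(P{\left(Q{\left(2 \right)} \right)},-55 \right)} = 1844 + \left(3 + 7 \left(-55\right)\right) = 1844 + \left(3 - 385\right) = 1844 - 382 = 1462$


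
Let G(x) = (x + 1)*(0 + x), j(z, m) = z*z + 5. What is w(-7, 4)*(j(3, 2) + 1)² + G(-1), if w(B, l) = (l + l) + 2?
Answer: 2250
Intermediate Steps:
w(B, l) = 2 + 2*l (w(B, l) = 2*l + 2 = 2 + 2*l)
j(z, m) = 5 + z² (j(z, m) = z² + 5 = 5 + z²)
G(x) = x*(1 + x) (G(x) = (1 + x)*x = x*(1 + x))
w(-7, 4)*(j(3, 2) + 1)² + G(-1) = (2 + 2*4)*((5 + 3²) + 1)² - (1 - 1) = (2 + 8)*((5 + 9) + 1)² - 1*0 = 10*(14 + 1)² + 0 = 10*15² + 0 = 10*225 + 0 = 2250 + 0 = 2250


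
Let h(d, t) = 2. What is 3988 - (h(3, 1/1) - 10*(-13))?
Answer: 3856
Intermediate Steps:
3988 - (h(3, 1/1) - 10*(-13)) = 3988 - (2 - 10*(-13)) = 3988 - (2 + 130) = 3988 - 1*132 = 3988 - 132 = 3856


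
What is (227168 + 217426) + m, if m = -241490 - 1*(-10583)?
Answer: 213687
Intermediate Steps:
m = -230907 (m = -241490 + 10583 = -230907)
(227168 + 217426) + m = (227168 + 217426) - 230907 = 444594 - 230907 = 213687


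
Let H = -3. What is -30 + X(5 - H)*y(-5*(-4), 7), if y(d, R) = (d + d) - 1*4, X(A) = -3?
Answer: -138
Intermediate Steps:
y(d, R) = -4 + 2*d (y(d, R) = 2*d - 4 = -4 + 2*d)
-30 + X(5 - H)*y(-5*(-4), 7) = -30 - 3*(-4 + 2*(-5*(-4))) = -30 - 3*(-4 + 2*20) = -30 - 3*(-4 + 40) = -30 - 3*36 = -30 - 108 = -138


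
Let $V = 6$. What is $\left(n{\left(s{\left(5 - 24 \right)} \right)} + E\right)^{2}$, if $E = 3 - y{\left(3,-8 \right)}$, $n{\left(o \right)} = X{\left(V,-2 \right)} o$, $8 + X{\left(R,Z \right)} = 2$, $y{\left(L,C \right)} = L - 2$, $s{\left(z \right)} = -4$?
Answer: $676$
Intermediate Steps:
$y{\left(L,C \right)} = -2 + L$
$X{\left(R,Z \right)} = -6$ ($X{\left(R,Z \right)} = -8 + 2 = -6$)
$n{\left(o \right)} = - 6 o$
$E = 2$ ($E = 3 - \left(-2 + 3\right) = 3 - 1 = 2$)
$\left(n{\left(s{\left(5 - 24 \right)} \right)} + E\right)^{2} = \left(\left(-6\right) \left(-4\right) + 2\right)^{2} = \left(24 + 2\right)^{2} = 26^{2} = 676$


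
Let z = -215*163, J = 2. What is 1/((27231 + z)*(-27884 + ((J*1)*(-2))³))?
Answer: 1/218385672 ≈ 4.5791e-9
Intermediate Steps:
z = -35045
1/((27231 + z)*(-27884 + ((J*1)*(-2))³)) = 1/((27231 - 35045)*(-27884 + ((2*1)*(-2))³)) = 1/(-7814*(-27884 + (2*(-2))³)) = 1/(-7814*(-27884 + (-4)³)) = 1/(-7814*(-27884 - 64)) = 1/(-7814*(-27948)) = 1/218385672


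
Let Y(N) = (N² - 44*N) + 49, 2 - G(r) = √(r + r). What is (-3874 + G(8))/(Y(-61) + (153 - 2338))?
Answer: -1292/1423 ≈ -0.90794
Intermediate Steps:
G(r) = 2 - √2*√r (G(r) = 2 - √(r + r) = 2 - √(2*r) = 2 - √2*√r)
Y(N) = 49 + N² - 44*N
(-3874 + G(8))/(Y(-61) + (153 - 2338)) = (-3874 + (2 - √2*√8))/((49 + (-61)² - 44*(-61)) + (153 - 2338)) = (-3874 + (2 - √2*2*√2))/((49 + 3721 + 2684) - 2185) = (-3874 + (2 - 4))/(6454 - 2185) = (-3874 - 2)/4269 = -3876*1/4269 = -1292/1423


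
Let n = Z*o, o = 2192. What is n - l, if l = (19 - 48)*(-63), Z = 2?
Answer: 2557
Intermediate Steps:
l = 1827 (l = -29*(-63) = 1827)
n = 4384 (n = 2*2192 = 4384)
n - l = 4384 - 1*1827 = 4384 - 1827 = 2557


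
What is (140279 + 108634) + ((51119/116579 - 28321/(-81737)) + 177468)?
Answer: 4062914309498025/9528817723 ≈ 4.2638e+5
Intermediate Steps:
(140279 + 108634) + ((51119/116579 - 28321/(-81737)) + 177468) = 248913 + ((51119*(1/116579) - 28321*(-1/81737)) + 177468) = 248913 + ((51119/116579 + 28321/81737) + 177468) = 248913 + (7479947562/9528817723 + 177468) = 248913 + 1691067703612926/9528817723 = 4062914309498025/9528817723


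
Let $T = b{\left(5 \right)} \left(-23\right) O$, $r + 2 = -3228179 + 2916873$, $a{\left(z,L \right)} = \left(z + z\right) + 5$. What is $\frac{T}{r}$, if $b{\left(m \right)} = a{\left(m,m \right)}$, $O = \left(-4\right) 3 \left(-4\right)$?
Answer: $\frac{4140}{77827} \approx 0.053195$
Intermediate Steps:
$a{\left(z,L \right)} = 5 + 2 z$ ($a{\left(z,L \right)} = 2 z + 5 = 5 + 2 z$)
$O = 48$ ($O = \left(-12\right) \left(-4\right) = 48$)
$b{\left(m \right)} = 5 + 2 m$
$r = -311308$ ($r = -2 + \left(-3228179 + 2916873\right) = -2 - 311306 = -311308$)
$T = -16560$ ($T = \left(5 + 2 \cdot 5\right) \left(-23\right) 48 = \left(5 + 10\right) \left(-23\right) 48 = 15 \left(-23\right) 48 = \left(-345\right) 48 = -16560$)
$\frac{T}{r} = - \frac{16560}{-311308} = \left(-16560\right) \left(- \frac{1}{311308}\right) = \frac{4140}{77827}$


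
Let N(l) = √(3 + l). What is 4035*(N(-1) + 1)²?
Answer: 12105 + 8070*√2 ≈ 23518.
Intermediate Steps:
4035*(N(-1) + 1)² = 4035*(√(3 - 1) + 1)² = 4035*(√2 + 1)² = 4035*(1 + √2)²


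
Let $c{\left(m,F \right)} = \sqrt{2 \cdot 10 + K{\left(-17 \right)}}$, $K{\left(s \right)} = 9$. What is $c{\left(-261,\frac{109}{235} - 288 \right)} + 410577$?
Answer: $410577 + \sqrt{29} \approx 4.1058 \cdot 10^{5}$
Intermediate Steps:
$c{\left(m,F \right)} = \sqrt{29}$ ($c{\left(m,F \right)} = \sqrt{2 \cdot 10 + 9} = \sqrt{20 + 9} = \sqrt{29}$)
$c{\left(-261,\frac{109}{235} - 288 \right)} + 410577 = \sqrt{29} + 410577 = 410577 + \sqrt{29}$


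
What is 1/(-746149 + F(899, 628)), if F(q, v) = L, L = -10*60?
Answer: -1/746749 ≈ -1.3391e-6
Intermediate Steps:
L = -600
F(q, v) = -600
1/(-746149 + F(899, 628)) = 1/(-746149 - 600) = 1/(-746749) = -1/746749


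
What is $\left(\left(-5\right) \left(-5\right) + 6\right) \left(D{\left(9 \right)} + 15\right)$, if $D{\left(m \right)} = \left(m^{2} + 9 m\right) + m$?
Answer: $5766$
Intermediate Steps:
$D{\left(m \right)} = m^{2} + 10 m$
$\left(\left(-5\right) \left(-5\right) + 6\right) \left(D{\left(9 \right)} + 15\right) = \left(\left(-5\right) \left(-5\right) + 6\right) \left(9 \left(10 + 9\right) + 15\right) = \left(25 + 6\right) \left(9 \cdot 19 + 15\right) = 31 \left(171 + 15\right) = 31 \cdot 186 = 5766$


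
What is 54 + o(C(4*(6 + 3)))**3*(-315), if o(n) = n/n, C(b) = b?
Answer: -261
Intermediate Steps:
o(n) = 1
54 + o(C(4*(6 + 3)))**3*(-315) = 54 + 1**3*(-315) = 54 + 1*(-315) = 54 - 315 = -261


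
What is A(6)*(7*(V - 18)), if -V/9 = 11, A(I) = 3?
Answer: -2457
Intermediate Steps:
V = -99 (V = -9*11 = -99)
A(6)*(7*(V - 18)) = 3*(7*(-99 - 18)) = 3*(7*(-117)) = 3*(-819) = -2457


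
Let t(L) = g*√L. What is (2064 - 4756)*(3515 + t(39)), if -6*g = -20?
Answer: -9462380 - 26920*√39/3 ≈ -9.5184e+6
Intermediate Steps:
g = 10/3 (g = -⅙*(-20) = 10/3 ≈ 3.3333)
t(L) = 10*√L/3
(2064 - 4756)*(3515 + t(39)) = (2064 - 4756)*(3515 + 10*√39/3) = -2692*(3515 + 10*√39/3) = -9462380 - 26920*√39/3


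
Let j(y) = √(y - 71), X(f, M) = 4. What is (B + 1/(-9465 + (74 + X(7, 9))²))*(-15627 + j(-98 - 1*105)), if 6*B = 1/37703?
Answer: 386919311/84982562 - 74279*I*√274/254947686 ≈ 4.5529 - 0.0048227*I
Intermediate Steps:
j(y) = √(-71 + y)
B = 1/226218 (B = (⅙)/37703 = (⅙)*(1/37703) = 1/226218 ≈ 4.4205e-6)
(B + 1/(-9465 + (74 + X(7, 9))²))*(-15627 + j(-98 - 1*105)) = (1/226218 + 1/(-9465 + (74 + 4)²))*(-15627 + √(-71 + (-98 - 1*105))) = (1/226218 + 1/(-9465 + 78²))*(-15627 + √(-71 + (-98 - 105))) = (1/226218 + 1/(-9465 + 6084))*(-15627 + √(-71 - 203)) = (1/226218 + 1/(-3381))*(-15627 + √(-274)) = (1/226218 - 1/3381)*(-15627 + I*√274) = -74279*(-15627 + I*√274)/254947686 = 386919311/84982562 - 74279*I*√274/254947686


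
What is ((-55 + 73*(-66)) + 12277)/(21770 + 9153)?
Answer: 7404/30923 ≈ 0.23943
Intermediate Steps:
((-55 + 73*(-66)) + 12277)/(21770 + 9153) = ((-55 - 4818) + 12277)/30923 = (-4873 + 12277)*(1/30923) = 7404*(1/30923) = 7404/30923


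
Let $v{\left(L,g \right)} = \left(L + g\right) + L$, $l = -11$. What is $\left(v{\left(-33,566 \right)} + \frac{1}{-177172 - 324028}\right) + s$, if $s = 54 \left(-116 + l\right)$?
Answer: $- \frac{3186629601}{501200} \approx -6358.0$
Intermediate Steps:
$s = -6858$ ($s = 54 \left(-116 - 11\right) = 54 \left(-127\right) = -6858$)
$v{\left(L,g \right)} = g + 2 L$
$\left(v{\left(-33,566 \right)} + \frac{1}{-177172 - 324028}\right) + s = \left(\left(566 + 2 \left(-33\right)\right) + \frac{1}{-177172 - 324028}\right) - 6858 = \left(\left(566 - 66\right) + \frac{1}{-501200}\right) - 6858 = \left(500 - \frac{1}{501200}\right) - 6858 = \frac{250599999}{501200} - 6858 = - \frac{3186629601}{501200}$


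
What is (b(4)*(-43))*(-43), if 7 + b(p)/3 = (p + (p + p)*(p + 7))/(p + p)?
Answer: 49923/2 ≈ 24962.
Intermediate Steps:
b(p) = -21 + 3*(p + 2*p*(7 + p))/(2*p) (b(p) = -21 + 3*((p + (p + p)*(p + 7))/(p + p)) = -21 + 3*((p + (2*p)*(7 + p))/((2*p))) = -21 + 3*((p + 2*p*(7 + p))*(1/(2*p))) = -21 + 3*((p + 2*p*(7 + p))/(2*p)) = -21 + 3*(p + 2*p*(7 + p))/(2*p))
(b(4)*(-43))*(-43) = ((3/2 + 3*4)*(-43))*(-43) = ((3/2 + 12)*(-43))*(-43) = ((27/2)*(-43))*(-43) = -1161/2*(-43) = 49923/2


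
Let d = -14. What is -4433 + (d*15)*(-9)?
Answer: -2543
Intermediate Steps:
-4433 + (d*15)*(-9) = -4433 - 14*15*(-9) = -4433 - 210*(-9) = -4433 + 1890 = -2543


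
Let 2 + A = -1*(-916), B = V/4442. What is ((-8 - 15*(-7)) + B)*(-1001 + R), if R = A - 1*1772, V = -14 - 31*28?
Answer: -399677564/2221 ≈ -1.7995e+5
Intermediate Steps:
V = -882 (V = -14 - 868 = -882)
B = -441/2221 (B = -882/4442 = -882*1/4442 = -441/2221 ≈ -0.19856)
A = 914 (A = -2 - 1*(-916) = -2 + 916 = 914)
R = -858 (R = 914 - 1*1772 = 914 - 1772 = -858)
((-8 - 15*(-7)) + B)*(-1001 + R) = ((-8 - 15*(-7)) - 441/2221)*(-1001 - 858) = ((-8 + 105) - 441/2221)*(-1859) = (97 - 441/2221)*(-1859) = (214996/2221)*(-1859) = -399677564/2221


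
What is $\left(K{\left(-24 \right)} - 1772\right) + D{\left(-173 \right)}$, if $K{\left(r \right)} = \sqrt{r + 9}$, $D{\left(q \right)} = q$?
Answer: $-1945 + i \sqrt{15} \approx -1945.0 + 3.873 i$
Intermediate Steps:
$K{\left(r \right)} = \sqrt{9 + r}$
$\left(K{\left(-24 \right)} - 1772\right) + D{\left(-173 \right)} = \left(\sqrt{9 - 24} - 1772\right) - 173 = \left(\sqrt{-15} - 1772\right) - 173 = \left(i \sqrt{15} - 1772\right) - 173 = \left(-1772 + i \sqrt{15}\right) - 173 = -1945 + i \sqrt{15}$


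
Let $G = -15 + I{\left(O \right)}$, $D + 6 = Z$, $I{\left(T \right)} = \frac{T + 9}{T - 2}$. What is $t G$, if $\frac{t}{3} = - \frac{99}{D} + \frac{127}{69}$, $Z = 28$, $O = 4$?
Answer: $\frac{6239}{92} \approx 67.815$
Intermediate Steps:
$I{\left(T \right)} = \frac{9 + T}{-2 + T}$
$D = 22$ ($D = -6 + 28 = 22$)
$G = - \frac{17}{2}$ ($G = -15 + \frac{9 + 4}{-2 + 4} = -15 + \frac{1}{2} \cdot 13 = -15 + \frac{13}{2} = - \frac{17}{2} \approx -8.5$)
$t = - \frac{367}{46}$ ($t = 3 \left(- \frac{99}{22} + \frac{127}{69}\right) = 3 \left(\left(-99\right) \frac{1}{22} + 127 \cdot \frac{1}{69}\right) = 3 \left(- \frac{9}{2} + \frac{127}{69}\right) = 3 \left(- \frac{367}{138}\right) = - \frac{367}{46} \approx -7.9783$)
$t G = \left(- \frac{367}{46}\right) \left(- \frac{17}{2}\right) = \frac{6239}{92}$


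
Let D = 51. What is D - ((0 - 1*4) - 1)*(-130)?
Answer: -599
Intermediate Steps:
D - ((0 - 1*4) - 1)*(-130) = 51 - ((0 - 1*4) - 1)*(-130) = 51 - ((0 - 4) - 1)*(-130) = 51 - (-4 - 1)*(-130) = 51 - 1*(-5)*(-130) = 51 + 5*(-130) = 51 - 650 = -599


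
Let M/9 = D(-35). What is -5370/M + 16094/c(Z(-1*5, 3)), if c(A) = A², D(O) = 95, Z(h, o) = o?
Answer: 304712/171 ≈ 1781.9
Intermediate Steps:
M = 855 (M = 9*95 = 855)
-5370/M + 16094/c(Z(-1*5, 3)) = -5370/855 + 16094/(3²) = -5370*1/855 + 16094/9 = -358/57 + 16094*(⅑) = -358/57 + 16094/9 = 304712/171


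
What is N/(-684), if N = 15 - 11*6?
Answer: 17/228 ≈ 0.074561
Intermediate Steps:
N = -51 (N = 15 - 66 = -51)
N/(-684) = -51/(-684) = -51*(-1/684) = 17/228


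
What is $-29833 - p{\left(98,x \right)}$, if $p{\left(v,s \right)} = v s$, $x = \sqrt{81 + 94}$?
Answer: $-29833 - 490 \sqrt{7} \approx -31129.0$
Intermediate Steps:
$x = 5 \sqrt{7}$ ($x = \sqrt{175} = 5 \sqrt{7} \approx 13.229$)
$p{\left(v,s \right)} = s v$
$-29833 - p{\left(98,x \right)} = -29833 - 5 \sqrt{7} \cdot 98 = -29833 - 490 \sqrt{7}$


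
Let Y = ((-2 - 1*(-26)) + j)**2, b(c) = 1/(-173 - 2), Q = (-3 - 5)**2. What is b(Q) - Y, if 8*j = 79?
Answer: -12852239/11200 ≈ -1147.5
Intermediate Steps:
j = 79/8 (j = (1/8)*79 = 79/8 ≈ 9.8750)
Q = 64 (Q = (-8)**2 = 64)
b(c) = -1/175 (b(c) = 1/(-175) = -1/175)
Y = 73441/64 (Y = ((-2 - 1*(-26)) + 79/8)**2 = ((-2 + 26) + 79/8)**2 = (24 + 79/8)**2 = (271/8)**2 = 73441/64 ≈ 1147.5)
b(Q) - Y = -1/175 - 1*73441/64 = -1/175 - 73441/64 = -12852239/11200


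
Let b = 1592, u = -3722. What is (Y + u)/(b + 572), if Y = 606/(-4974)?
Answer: -3085639/1793956 ≈ -1.7200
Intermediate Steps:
Y = -101/829 (Y = 606*(-1/4974) = -101/829 ≈ -0.12183)
(Y + u)/(b + 572) = (-101/829 - 3722)/(1592 + 572) = -3085639/829/2164 = -3085639/829*1/2164 = -3085639/1793956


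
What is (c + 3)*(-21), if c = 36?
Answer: -819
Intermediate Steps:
(c + 3)*(-21) = (36 + 3)*(-21) = 39*(-21) = -819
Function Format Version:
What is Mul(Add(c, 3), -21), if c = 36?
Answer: -819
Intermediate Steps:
Mul(Add(c, 3), -21) = Mul(Add(36, 3), -21) = Mul(39, -21) = -819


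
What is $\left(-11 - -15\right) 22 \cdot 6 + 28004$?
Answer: $28532$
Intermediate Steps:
$\left(-11 - -15\right) 22 \cdot 6 + 28004 = \left(-11 + 15\right) 22 \cdot 6 + 28004 = 4 \cdot 22 \cdot 6 + 28004 = 88 \cdot 6 + 28004 = 528 + 28004 = 28532$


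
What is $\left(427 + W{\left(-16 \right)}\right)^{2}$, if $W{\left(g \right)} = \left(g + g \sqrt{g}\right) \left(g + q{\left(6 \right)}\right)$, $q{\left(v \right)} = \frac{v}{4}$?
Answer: $-426903 + 1223104 i \approx -4.269 \cdot 10^{5} + 1.2231 \cdot 10^{6} i$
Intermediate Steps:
$q{\left(v \right)} = \frac{v}{4}$ ($q{\left(v \right)} = v \frac{1}{4} = \frac{v}{4}$)
$W{\left(g \right)} = \left(\frac{3}{2} + g\right) \left(g + g^{\frac{3}{2}}\right)$ ($W{\left(g \right)} = \left(g + g \sqrt{g}\right) \left(g + \frac{1}{4} \cdot 6\right) = \left(g + g^{\frac{3}{2}}\right) \left(g + \frac{3}{2}\right) = \left(g + g^{\frac{3}{2}}\right) \left(\frac{3}{2} + g\right) = \left(\frac{3}{2} + g\right) \left(g + g^{\frac{3}{2}}\right)$)
$\left(427 + W{\left(-16 \right)}\right)^{2} = \left(427 + \left(\left(-16\right)^{2} + \left(-16\right)^{\frac{5}{2}} + \frac{3}{2} \left(-16\right) + \frac{3 \left(-16\right)^{\frac{3}{2}}}{2}\right)\right)^{2} = \left(427 + \left(256 + 1024 i - 24 + \frac{3 \left(- 64 i\right)}{2}\right)\right)^{2} = \left(427 + \left(256 + 1024 i - 24 - 96 i\right)\right)^{2} = \left(427 + \left(232 + 928 i\right)\right)^{2} = \left(659 + 928 i\right)^{2}$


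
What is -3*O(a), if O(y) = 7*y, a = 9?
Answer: -189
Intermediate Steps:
-3*O(a) = -21*9 = -3*63 = -189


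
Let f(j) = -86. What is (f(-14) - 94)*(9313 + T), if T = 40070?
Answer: -8888940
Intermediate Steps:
(f(-14) - 94)*(9313 + T) = (-86 - 94)*(9313 + 40070) = -180*49383 = -8888940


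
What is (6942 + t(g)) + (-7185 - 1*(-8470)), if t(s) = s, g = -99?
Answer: 8128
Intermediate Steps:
(6942 + t(g)) + (-7185 - 1*(-8470)) = (6942 - 99) + (-7185 - 1*(-8470)) = 6843 + (-7185 + 8470) = 6843 + 1285 = 8128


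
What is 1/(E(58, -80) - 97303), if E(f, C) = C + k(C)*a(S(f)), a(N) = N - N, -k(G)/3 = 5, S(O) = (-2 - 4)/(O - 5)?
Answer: -1/97383 ≈ -1.0269e-5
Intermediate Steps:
S(O) = -6/(-5 + O)
k(G) = -15 (k(G) = -3*5 = -15)
a(N) = 0
E(f, C) = C (E(f, C) = C - 15*0 = C + 0 = C)
1/(E(58, -80) - 97303) = 1/(-80 - 97303) = 1/(-97383) = -1/97383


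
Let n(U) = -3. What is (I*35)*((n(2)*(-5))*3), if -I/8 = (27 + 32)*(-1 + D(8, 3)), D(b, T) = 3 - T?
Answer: 743400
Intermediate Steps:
I = 472 (I = -8*(27 + 32)*(-1 + (3 - 1*3)) = -472*(-1 + (3 - 3)) = -472*(-1 + 0) = -472*(-1) = -8*(-59) = 472)
(I*35)*((n(2)*(-5))*3) = (472*35)*(-3*(-5)*3) = 16520*(15*3) = 16520*45 = 743400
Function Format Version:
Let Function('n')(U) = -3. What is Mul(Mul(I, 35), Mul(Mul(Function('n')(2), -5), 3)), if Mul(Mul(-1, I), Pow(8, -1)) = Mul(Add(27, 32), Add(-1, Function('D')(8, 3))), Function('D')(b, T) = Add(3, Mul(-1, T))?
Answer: 743400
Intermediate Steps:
I = 472 (I = Mul(-8, Mul(Add(27, 32), Add(-1, Add(3, Mul(-1, 3))))) = Mul(-8, Mul(59, Add(-1, Add(3, -3)))) = Mul(-8, Mul(59, Add(-1, 0))) = Mul(-8, Mul(59, -1)) = Mul(-8, -59) = 472)
Mul(Mul(I, 35), Mul(Mul(Function('n')(2), -5), 3)) = Mul(Mul(472, 35), Mul(Mul(-3, -5), 3)) = Mul(16520, Mul(15, 3)) = Mul(16520, 45) = 743400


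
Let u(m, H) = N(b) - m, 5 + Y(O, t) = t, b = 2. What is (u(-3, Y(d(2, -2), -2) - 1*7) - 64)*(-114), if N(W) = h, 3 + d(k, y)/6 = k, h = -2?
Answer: 7182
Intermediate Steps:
d(k, y) = -18 + 6*k
N(W) = -2
Y(O, t) = -5 + t
u(m, H) = -2 - m
(u(-3, Y(d(2, -2), -2) - 1*7) - 64)*(-114) = ((-2 - 1*(-3)) - 64)*(-114) = ((-2 + 3) - 64)*(-114) = (1 - 64)*(-114) = -63*(-114) = 7182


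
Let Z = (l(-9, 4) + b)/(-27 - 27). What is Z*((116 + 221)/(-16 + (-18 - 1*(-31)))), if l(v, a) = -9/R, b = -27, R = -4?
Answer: -3707/72 ≈ -51.486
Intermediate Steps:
l(v, a) = 9/4 (l(v, a) = -9/(-4) = -9*(-1/4) = 9/4)
Z = 11/24 (Z = (9/4 - 27)/(-27 - 27) = -99/4/(-54) = -99/4*(-1/54) = 11/24 ≈ 0.45833)
Z*((116 + 221)/(-16 + (-18 - 1*(-31)))) = 11*((116 + 221)/(-16 + (-18 - 1*(-31))))/24 = 11*(337/(-16 + (-18 + 31)))/24 = 11*(337/(-16 + 13))/24 = 11*(337/(-3))/24 = 11*(337*(-1/3))/24 = (11/24)*(-337/3) = -3707/72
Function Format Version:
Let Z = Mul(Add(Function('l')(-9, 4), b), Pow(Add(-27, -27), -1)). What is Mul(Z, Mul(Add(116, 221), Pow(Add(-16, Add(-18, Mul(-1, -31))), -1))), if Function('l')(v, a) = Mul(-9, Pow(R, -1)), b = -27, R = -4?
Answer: Rational(-3707, 72) ≈ -51.486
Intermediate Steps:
Function('l')(v, a) = Rational(9, 4) (Function('l')(v, a) = Mul(-9, Pow(-4, -1)) = Mul(-9, Rational(-1, 4)) = Rational(9, 4))
Z = Rational(11, 24) (Z = Mul(Add(Rational(9, 4), -27), Pow(Add(-27, -27), -1)) = Mul(Rational(-99, 4), Pow(-54, -1)) = Mul(Rational(-99, 4), Rational(-1, 54)) = Rational(11, 24) ≈ 0.45833)
Mul(Z, Mul(Add(116, 221), Pow(Add(-16, Add(-18, Mul(-1, -31))), -1))) = Mul(Rational(11, 24), Mul(Add(116, 221), Pow(Add(-16, Add(-18, Mul(-1, -31))), -1))) = Mul(Rational(11, 24), Mul(337, Pow(Add(-16, Add(-18, 31)), -1))) = Mul(Rational(11, 24), Mul(337, Pow(Add(-16, 13), -1))) = Mul(Rational(11, 24), Mul(337, Pow(-3, -1))) = Mul(Rational(11, 24), Mul(337, Rational(-1, 3))) = Mul(Rational(11, 24), Rational(-337, 3)) = Rational(-3707, 72)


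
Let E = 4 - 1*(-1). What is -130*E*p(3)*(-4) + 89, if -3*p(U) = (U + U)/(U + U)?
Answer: -2333/3 ≈ -777.67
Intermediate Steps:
E = 5 (E = 4 + 1 = 5)
p(U) = -⅓ (p(U) = -(U + U)/(3*(U + U)) = -2*U/(3*(2*U)) = -2*U*1/(2*U)/3 = -⅓*1 = -⅓)
-130*E*p(3)*(-4) + 89 = -130*5*(-⅓)*(-4) + 89 = -(-650)*(-4)/3 + 89 = -130*20/3 + 89 = -2600/3 + 89 = -2333/3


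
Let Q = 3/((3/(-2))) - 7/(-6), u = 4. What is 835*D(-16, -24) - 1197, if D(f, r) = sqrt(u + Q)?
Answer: -1197 + 835*sqrt(114)/6 ≈ 288.89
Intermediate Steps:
Q = -5/6 (Q = 3/((3*(-1/2))) - 7*(-1/6) = 3/(-3/2) + 7/6 = 3*(-2/3) + 7/6 = -2 + 7/6 = -5/6 ≈ -0.83333)
D(f, r) = sqrt(114)/6 (D(f, r) = sqrt(4 - 5/6) = sqrt(19/6) = sqrt(114)/6)
835*D(-16, -24) - 1197 = 835*(sqrt(114)/6) - 1197 = 835*sqrt(114)/6 - 1197 = -1197 + 835*sqrt(114)/6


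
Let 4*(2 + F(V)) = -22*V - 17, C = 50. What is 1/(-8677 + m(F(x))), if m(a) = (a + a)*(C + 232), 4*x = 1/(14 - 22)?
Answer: -16/193681 ≈ -8.2610e-5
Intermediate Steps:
x = -1/32 (x = 1/(4*(14 - 22)) = (¼)/(-8) = (¼)*(-⅛) = -1/32 ≈ -0.031250)
F(V) = -25/4 - 11*V/2 (F(V) = -2 + (-22*V - 17)/4 = -2 + (-17 - 22*V)/4 = -2 + (-17/4 - 11*V/2) = -25/4 - 11*V/2)
m(a) = 564*a (m(a) = (a + a)*(50 + 232) = (2*a)*282 = 564*a)
1/(-8677 + m(F(x))) = 1/(-8677 + 564*(-25/4 - 11/2*(-1/32))) = 1/(-8677 + 564*(-25/4 + 11/64)) = 1/(-8677 + 564*(-389/64)) = 1/(-8677 - 54849/16) = 1/(-193681/16) = -16/193681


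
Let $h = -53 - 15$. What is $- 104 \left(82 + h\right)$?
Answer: $-1456$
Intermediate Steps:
$h = -68$ ($h = -53 - 15 = -68$)
$- 104 \left(82 + h\right) = - 104 \left(82 - 68\right) = \left(-104\right) 14 = -1456$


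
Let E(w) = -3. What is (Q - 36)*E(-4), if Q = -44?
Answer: 240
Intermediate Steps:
(Q - 36)*E(-4) = (-44 - 36)*(-3) = -80*(-3) = 240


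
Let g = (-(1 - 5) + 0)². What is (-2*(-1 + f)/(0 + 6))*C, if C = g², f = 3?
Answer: -512/3 ≈ -170.67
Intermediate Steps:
g = 16 (g = (-1*(-4) + 0)² = (4 + 0)² = 4² = 16)
C = 256 (C = 16² = 256)
(-2*(-1 + f)/(0 + 6))*C = -2*(-1 + 3)/(0 + 6)*256 = -4/6*256 = -2*⅓*256 = -⅔*256 = -512/3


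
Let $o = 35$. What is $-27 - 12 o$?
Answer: $-447$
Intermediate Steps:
$-27 - 12 o = -27 - 420 = -447$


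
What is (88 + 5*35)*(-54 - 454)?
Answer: -133604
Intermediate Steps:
(88 + 5*35)*(-54 - 454) = (88 + 175)*(-508) = 263*(-508) = -133604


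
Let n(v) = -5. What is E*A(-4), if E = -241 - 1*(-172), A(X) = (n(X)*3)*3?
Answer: 3105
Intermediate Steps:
A(X) = -45 (A(X) = -5*3*3 = -15*3 = -45)
E = -69 (E = -241 + 172 = -69)
E*A(-4) = -69*(-45) = 3105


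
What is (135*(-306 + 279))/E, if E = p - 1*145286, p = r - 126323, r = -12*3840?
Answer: 3645/317689 ≈ 0.011473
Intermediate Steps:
r = -46080
p = -172403 (p = -46080 - 126323 = -172403)
E = -317689 (E = -172403 - 1*145286 = -172403 - 145286 = -317689)
(135*(-306 + 279))/E = (135*(-306 + 279))/(-317689) = (135*(-27))*(-1/317689) = -3645*(-1/317689) = 3645/317689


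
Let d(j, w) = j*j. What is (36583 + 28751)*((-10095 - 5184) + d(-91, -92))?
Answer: -457207332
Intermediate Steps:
d(j, w) = j²
(36583 + 28751)*((-10095 - 5184) + d(-91, -92)) = (36583 + 28751)*((-10095 - 5184) + (-91)²) = 65334*(-15279 + 8281) = 65334*(-6998) = -457207332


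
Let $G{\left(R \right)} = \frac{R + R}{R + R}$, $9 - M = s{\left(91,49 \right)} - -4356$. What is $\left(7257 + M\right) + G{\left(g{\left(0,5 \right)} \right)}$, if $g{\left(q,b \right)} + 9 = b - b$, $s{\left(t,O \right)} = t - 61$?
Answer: $2881$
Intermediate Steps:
$s{\left(t,O \right)} = -61 + t$
$g{\left(q,b \right)} = -9$ ($g{\left(q,b \right)} = -9 + \left(b - b\right) = -9 + 0 = -9$)
$M = -4377$ ($M = 9 - \left(\left(-61 + 91\right) - -4356\right) = 9 - \left(30 + 4356\right) = 9 - 4386 = -4377$)
$G{\left(R \right)} = 1$ ($G{\left(R \right)} = \frac{2 R}{2 R} = 2 R \frac{1}{2 R} = 1$)
$\left(7257 + M\right) + G{\left(g{\left(0,5 \right)} \right)} = \left(7257 - 4377\right) + 1 = 2880 + 1 = 2881$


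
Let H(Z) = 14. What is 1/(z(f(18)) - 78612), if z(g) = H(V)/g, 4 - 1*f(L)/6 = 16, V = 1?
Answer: -36/2830039 ≈ -1.2721e-5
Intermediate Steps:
f(L) = -72 (f(L) = 24 - 6*16 = 24 - 96 = -72)
z(g) = 14/g
1/(z(f(18)) - 78612) = 1/(14/(-72) - 78612) = 1/(14*(-1/72) - 78612) = 1/(-7/36 - 78612) = 1/(-2830039/36) = -36/2830039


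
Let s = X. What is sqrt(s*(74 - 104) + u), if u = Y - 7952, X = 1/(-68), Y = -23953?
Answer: I*sqrt(36881670)/34 ≈ 178.62*I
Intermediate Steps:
X = -1/68 ≈ -0.014706
s = -1/68 ≈ -0.014706
u = -31905 (u = -23953 - 7952 = -31905)
sqrt(s*(74 - 104) + u) = sqrt(-(74 - 104)/68 - 31905) = sqrt(-1/68*(-30) - 31905) = sqrt(15/34 - 31905) = sqrt(-1084755/34) = I*sqrt(36881670)/34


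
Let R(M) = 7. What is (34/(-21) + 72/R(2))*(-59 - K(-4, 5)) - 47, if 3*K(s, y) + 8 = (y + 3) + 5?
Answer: -5155/9 ≈ -572.78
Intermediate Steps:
K(s, y) = y/3 (K(s, y) = -8/3 + ((y + 3) + 5)/3 = -8/3 + ((3 + y) + 5)/3 = -8/3 + (8 + y)/3 = -8/3 + (8/3 + y/3) = y/3)
(34/(-21) + 72/R(2))*(-59 - K(-4, 5)) - 47 = (34/(-21) + 72/7)*(-59 - 5/3) - 47 = (34*(-1/21) + 72*(⅐))*(-59 - 1*5/3) - 47 = (-34/21 + 72/7)*(-59 - 5/3) - 47 = (26/3)*(-182/3) - 47 = -4732/9 - 47 = -5155/9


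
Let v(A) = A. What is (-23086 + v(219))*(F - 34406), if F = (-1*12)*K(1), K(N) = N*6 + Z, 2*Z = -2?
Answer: 788134022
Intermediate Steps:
Z = -1 (Z = (½)*(-2) = -1)
K(N) = -1 + 6*N (K(N) = N*6 - 1 = 6*N - 1 = -1 + 6*N)
F = -60 (F = (-1*12)*(-1 + 6*1) = -12*(-1 + 6) = -12*5 = -60)
(-23086 + v(219))*(F - 34406) = (-23086 + 219)*(-60 - 34406) = -22867*(-34466) = 788134022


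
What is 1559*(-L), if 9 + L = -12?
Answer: 32739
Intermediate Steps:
L = -21 (L = -9 - 12 = -21)
1559*(-L) = 1559*(-1*(-21)) = 1559*21 = 32739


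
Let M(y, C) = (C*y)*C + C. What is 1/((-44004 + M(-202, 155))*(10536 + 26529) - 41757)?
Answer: -1/181503603192 ≈ -5.5095e-12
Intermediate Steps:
M(y, C) = C + y*C**2 (M(y, C) = y*C**2 + C = C + y*C**2)
1/((-44004 + M(-202, 155))*(10536 + 26529) - 41757) = 1/((-44004 + 155*(1 + 155*(-202)))*(10536 + 26529) - 41757) = 1/((-44004 + 155*(1 - 31310))*37065 - 41757) = 1/((-44004 + 155*(-31309))*37065 - 41757) = 1/((-44004 - 4852895)*37065 - 41757) = 1/(-4896899*37065 - 41757) = 1/(-181503561435 - 41757) = 1/(-181503603192) = -1/181503603192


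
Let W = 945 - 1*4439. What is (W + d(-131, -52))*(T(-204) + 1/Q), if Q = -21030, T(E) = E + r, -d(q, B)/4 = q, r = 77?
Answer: 264410289/701 ≈ 3.7719e+5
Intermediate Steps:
d(q, B) = -4*q
T(E) = 77 + E (T(E) = E + 77 = 77 + E)
W = -3494 (W = 945 - 4439 = -3494)
(W + d(-131, -52))*(T(-204) + 1/Q) = (-3494 - 4*(-131))*((77 - 204) + 1/(-21030)) = (-3494 + 524)*(-127 - 1/21030) = -2970*(-2670811/21030) = 264410289/701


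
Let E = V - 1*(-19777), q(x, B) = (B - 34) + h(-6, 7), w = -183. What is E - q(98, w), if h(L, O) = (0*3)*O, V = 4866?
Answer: 24860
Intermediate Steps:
h(L, O) = 0 (h(L, O) = 0*O = 0)
q(x, B) = -34 + B (q(x, B) = (B - 34) + 0 = (-34 + B) + 0 = -34 + B)
E = 24643 (E = 4866 - 1*(-19777) = 4866 + 19777 = 24643)
E - q(98, w) = 24643 - (-34 - 183) = 24643 - 1*(-217) = 24643 + 217 = 24860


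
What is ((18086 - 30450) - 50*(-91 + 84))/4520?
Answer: -6007/2260 ≈ -2.6580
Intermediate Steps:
((18086 - 30450) - 50*(-91 + 84))/4520 = (-12364 - 50*(-7))*(1/4520) = (-12364 + 350)*(1/4520) = -12014*1/4520 = -6007/2260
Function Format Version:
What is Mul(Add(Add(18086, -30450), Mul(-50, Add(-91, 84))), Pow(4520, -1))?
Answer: Rational(-6007, 2260) ≈ -2.6580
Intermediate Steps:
Mul(Add(Add(18086, -30450), Mul(-50, Add(-91, 84))), Pow(4520, -1)) = Mul(Add(-12364, Mul(-50, -7)), Rational(1, 4520)) = Mul(Add(-12364, 350), Rational(1, 4520)) = Mul(-12014, Rational(1, 4520)) = Rational(-6007, 2260)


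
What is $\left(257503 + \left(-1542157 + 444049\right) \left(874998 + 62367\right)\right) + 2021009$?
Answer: $-1029325726908$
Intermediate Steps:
$\left(257503 + \left(-1542157 + 444049\right) \left(874998 + 62367\right)\right) + 2021009 = \left(257503 - 1029328005420\right) + 2021009 = -1029327747917 + 2021009 = -1029325726908$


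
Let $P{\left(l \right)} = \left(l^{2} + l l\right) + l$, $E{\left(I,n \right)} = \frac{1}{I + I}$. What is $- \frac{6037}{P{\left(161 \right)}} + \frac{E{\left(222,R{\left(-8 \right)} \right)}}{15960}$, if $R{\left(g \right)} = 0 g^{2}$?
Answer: $- \frac{321650969}{2770719840} \approx -0.11609$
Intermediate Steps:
$R{\left(g \right)} = 0$
$E{\left(I,n \right)} = \frac{1}{2 I}$
$P{\left(l \right)} = l + 2 l^{2}$ ($P{\left(l \right)} = \left(l^{2} + l^{2}\right) + l = 2 l^{2} + l = l + 2 l^{2}$)
$- \frac{6037}{P{\left(161 \right)}} + \frac{E{\left(222,R{\left(-8 \right)} \right)}}{15960} = - \frac{6037}{161 \left(1 + 2 \cdot 161\right)} + \frac{\frac{1}{2} \cdot \frac{1}{222}}{15960} = - \frac{6037}{161 \left(1 + 322\right)} + \frac{1}{2} \cdot \frac{1}{222} \cdot \frac{1}{15960} = - \frac{6037}{161 \cdot 323} + \frac{1}{444} \cdot \frac{1}{15960} = - \frac{6037}{52003} + \frac{1}{7086240} = - \frac{321650969}{2770719840}$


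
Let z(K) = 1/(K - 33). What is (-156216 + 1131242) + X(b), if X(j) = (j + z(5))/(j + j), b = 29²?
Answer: 45919848043/47096 ≈ 9.7503e+5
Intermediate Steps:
z(K) = 1/(-33 + K)
b = 841
X(j) = (-1/28 + j)/(2*j) (X(j) = (j + 1/(-33 + 5))/(j + j) = (j + 1/(-28))/((2*j)) = (j - 1/28)*(1/(2*j)) = (-1/28 + j)*(1/(2*j)) = (-1/28 + j)/(2*j))
(-156216 + 1131242) + X(b) = (-156216 + 1131242) + (1/56)*(-1 + 28*841)/841 = 975026 + (1/56)*(1/841)*(-1 + 23548) = 975026 + (1/56)*(1/841)*23547 = 975026 + 23547/47096 = 45919848043/47096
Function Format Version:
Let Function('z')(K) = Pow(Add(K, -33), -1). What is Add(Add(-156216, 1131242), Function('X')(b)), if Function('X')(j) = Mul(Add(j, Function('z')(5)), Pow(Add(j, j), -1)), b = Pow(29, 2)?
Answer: Rational(45919848043, 47096) ≈ 9.7503e+5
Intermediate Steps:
Function('z')(K) = Pow(Add(-33, K), -1)
b = 841
Function('X')(j) = Mul(Rational(1, 2), Pow(j, -1), Add(Rational(-1, 28), j)) (Function('X')(j) = Mul(Add(j, Pow(Add(-33, 5), -1)), Pow(Add(j, j), -1)) = Mul(Add(j, Pow(-28, -1)), Pow(Mul(2, j), -1)) = Mul(Add(j, Rational(-1, 28)), Mul(Rational(1, 2), Pow(j, -1))) = Mul(Add(Rational(-1, 28), j), Mul(Rational(1, 2), Pow(j, -1))) = Mul(Rational(1, 2), Pow(j, -1), Add(Rational(-1, 28), j)))
Add(Add(-156216, 1131242), Function('X')(b)) = Add(Add(-156216, 1131242), Mul(Rational(1, 56), Pow(841, -1), Add(-1, Mul(28, 841)))) = Add(975026, Mul(Rational(1, 56), Rational(1, 841), Add(-1, 23548))) = Add(975026, Mul(Rational(1, 56), Rational(1, 841), 23547)) = Add(975026, Rational(23547, 47096)) = Rational(45919848043, 47096)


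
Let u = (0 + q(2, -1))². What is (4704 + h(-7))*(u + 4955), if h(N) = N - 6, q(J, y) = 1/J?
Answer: 92980311/4 ≈ 2.3245e+7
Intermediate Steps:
h(N) = -6 + N
u = ¼ (u = (0 + 1/2)² = (0 + ½)² = (½)² = ¼ ≈ 0.25000)
(4704 + h(-7))*(u + 4955) = (4704 + (-6 - 7))*(¼ + 4955) = (4704 - 13)*(19821/4) = 4691*(19821/4) = 92980311/4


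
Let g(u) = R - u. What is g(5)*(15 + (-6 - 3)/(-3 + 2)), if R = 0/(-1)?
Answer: -120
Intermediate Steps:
R = 0 (R = 0*(-1) = 0)
g(u) = -u (g(u) = 0 - u = -u)
g(5)*(15 + (-6 - 3)/(-3 + 2)) = (-1*5)*(15 + (-6 - 3)/(-3 + 2)) = -5*(15 - 9/(-1)) = -5*(15 - 9*(-1)) = -5*(15 + 9) = -5*24 = -120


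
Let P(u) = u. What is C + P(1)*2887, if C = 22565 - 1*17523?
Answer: 7929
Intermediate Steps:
C = 5042 (C = 22565 - 17523 = 5042)
C + P(1)*2887 = 5042 + 1*2887 = 5042 + 2887 = 7929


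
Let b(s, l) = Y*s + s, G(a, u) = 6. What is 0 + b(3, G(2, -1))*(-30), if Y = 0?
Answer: -90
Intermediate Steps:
b(s, l) = s (b(s, l) = 0*s + s = 0 + s = s)
0 + b(3, G(2, -1))*(-30) = 0 + 3*(-30) = 0 - 90 = -90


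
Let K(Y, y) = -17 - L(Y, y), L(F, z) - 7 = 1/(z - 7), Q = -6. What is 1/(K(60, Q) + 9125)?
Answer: 13/118314 ≈ 0.00010988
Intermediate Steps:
L(F, z) = 7 + 1/(-7 + z) (L(F, z) = 7 + 1/(z - 7) = 7 + 1/(-7 + z))
K(Y, y) = -17 - (-48 + 7*y)/(-7 + y)
1/(K(60, Q) + 9125) = 1/((167 - 24*(-6))/(-7 - 6) + 9125) = 1/((167 + 144)/(-13) + 9125) = 1/(-1/13*311 + 9125) = 1/(-311/13 + 9125) = 1/(118314/13) = 13/118314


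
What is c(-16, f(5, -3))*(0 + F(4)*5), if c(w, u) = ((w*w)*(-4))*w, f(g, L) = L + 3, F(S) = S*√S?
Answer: 655360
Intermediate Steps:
F(S) = S^(3/2)
f(g, L) = 3 + L
c(w, u) = -4*w³ (c(w, u) = (w²*(-4))*w = (-4*w²)*w = -4*w³)
c(-16, f(5, -3))*(0 + F(4)*5) = (-4*(-16)³)*(0 + 4^(3/2)*5) = (-4*(-4096))*(0 + 8*5) = 16384*(0 + 40) = 16384*40 = 655360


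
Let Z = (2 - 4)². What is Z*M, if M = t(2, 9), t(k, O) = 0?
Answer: 0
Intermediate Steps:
M = 0
Z = 4 (Z = (-2)² = 4)
Z*M = 4*0 = 0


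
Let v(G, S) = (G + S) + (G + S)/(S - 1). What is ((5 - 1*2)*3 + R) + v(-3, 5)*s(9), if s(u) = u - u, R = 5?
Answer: 14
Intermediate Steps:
s(u) = 0
v(G, S) = G + S + (G + S)/(-1 + S) (v(G, S) = (G + S) + (G + S)/(-1 + S) = G + S + (G + S)/(-1 + S))
((5 - 1*2)*3 + R) + v(-3, 5)*s(9) = ((5 - 1*2)*3 + 5) + (5*(-3 + 5)/(-1 + 5))*0 = ((5 - 2)*3 + 5) + (5*2/4)*0 = (3*3 + 5) + (5*(1/4)*2)*0 = (9 + 5) + (5/2)*0 = 14 + 0 = 14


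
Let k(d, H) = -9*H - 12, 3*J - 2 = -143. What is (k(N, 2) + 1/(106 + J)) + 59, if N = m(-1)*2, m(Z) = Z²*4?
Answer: 1712/59 ≈ 29.017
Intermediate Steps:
J = -47 (J = ⅔ + (⅓)*(-143) = ⅔ - 143/3 = -47)
m(Z) = 4*Z²
N = 8 (N = (4*(-1)²)*2 = (4*1)*2 = 4*2 = 8)
k(d, H) = -12 - 9*H
(k(N, 2) + 1/(106 + J)) + 59 = ((-12 - 9*2) + 1/(106 - 47)) + 59 = ((-12 - 18) + 1/59) + 59 = (-30 + 1/59) + 59 = -1769/59 + 59 = 1712/59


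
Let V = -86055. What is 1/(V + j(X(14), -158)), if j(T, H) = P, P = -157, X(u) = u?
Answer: -1/86212 ≈ -1.1599e-5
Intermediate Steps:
j(T, H) = -157
1/(V + j(X(14), -158)) = 1/(-86055 - 157) = 1/(-86212) = -1/86212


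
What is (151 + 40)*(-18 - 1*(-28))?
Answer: 1910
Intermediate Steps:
(151 + 40)*(-18 - 1*(-28)) = 191*(-18 + 28) = 191*10 = 1910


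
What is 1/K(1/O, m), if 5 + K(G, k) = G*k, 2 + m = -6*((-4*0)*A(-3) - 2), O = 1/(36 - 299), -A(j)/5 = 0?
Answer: -1/2635 ≈ -0.00037951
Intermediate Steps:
A(j) = 0 (A(j) = -5*0 = 0)
O = -1/263 (O = 1/(-263) = -1/263 ≈ -0.0038023)
m = 10 (m = -2 - 6*(-4*0*0 - 2) = -2 - 6*(0*0 - 2) = -2 - 6*(0 - 2) = -2 - 6*(-2) = -2 + 12 = 10)
K(G, k) = -5 + G*k
1/K(1/O, m) = 1/(-5 + 10/(-1/263)) = 1/(-5 - 263*10) = 1/(-5 - 2630) = 1/(-2635) = -1/2635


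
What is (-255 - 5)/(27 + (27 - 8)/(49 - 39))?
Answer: -2600/289 ≈ -8.9965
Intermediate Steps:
(-255 - 5)/(27 + (27 - 8)/(49 - 39)) = -260/(27 + 19/10) = -260/(289/10) = (10/289)*(-260) = -2600/289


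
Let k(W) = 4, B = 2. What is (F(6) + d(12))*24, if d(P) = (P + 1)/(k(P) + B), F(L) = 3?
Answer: 124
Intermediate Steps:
d(P) = ⅙ + P/6 (d(P) = (P + 1)/(4 + 2) = (1 + P)/6 = (1 + P)*(⅙) = ⅙ + P/6)
(F(6) + d(12))*24 = (3 + (⅙ + (⅙)*12))*24 = (3 + (⅙ + 2))*24 = (3 + 13/6)*24 = (31/6)*24 = 124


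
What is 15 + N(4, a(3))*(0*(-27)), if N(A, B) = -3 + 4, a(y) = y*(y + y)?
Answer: 15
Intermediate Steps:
a(y) = 2*y**2 (a(y) = y*(2*y) = 2*y**2)
N(A, B) = 1
15 + N(4, a(3))*(0*(-27)) = 15 + 1*(0*(-27)) = 15 + 1*0 = 15 + 0 = 15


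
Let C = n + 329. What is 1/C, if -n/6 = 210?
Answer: -1/931 ≈ -0.0010741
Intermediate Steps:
n = -1260 (n = -6*210 = -1260)
C = -931 (C = -1260 + 329 = -931)
1/C = 1/(-931) = -1/931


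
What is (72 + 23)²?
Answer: 9025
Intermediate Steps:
(72 + 23)² = 95² = 9025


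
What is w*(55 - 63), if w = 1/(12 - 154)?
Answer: 4/71 ≈ 0.056338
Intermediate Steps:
w = -1/142 (w = 1/(-142) = -1/142 ≈ -0.0070423)
w*(55 - 63) = -(55 - 63)/142 = -1/142*(-8) = 4/71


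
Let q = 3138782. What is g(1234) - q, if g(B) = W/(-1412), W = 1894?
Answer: -2215981039/706 ≈ -3.1388e+6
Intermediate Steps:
g(B) = -947/706 (g(B) = 1894/(-1412) = 1894*(-1/1412) = -947/706)
g(1234) - q = -947/706 - 1*3138782 = -947/706 - 3138782 = -2215981039/706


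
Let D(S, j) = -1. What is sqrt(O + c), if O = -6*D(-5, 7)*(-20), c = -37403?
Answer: I*sqrt(37523) ≈ 193.71*I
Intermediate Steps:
O = -120 (O = -6*(-1)*(-20) = 6*(-20) = -120)
sqrt(O + c) = sqrt(-120 - 37403) = sqrt(-37523) = I*sqrt(37523)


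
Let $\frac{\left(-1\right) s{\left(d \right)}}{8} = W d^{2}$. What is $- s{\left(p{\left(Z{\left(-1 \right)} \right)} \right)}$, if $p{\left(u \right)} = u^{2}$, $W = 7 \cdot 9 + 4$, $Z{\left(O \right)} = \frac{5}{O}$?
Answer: $335000$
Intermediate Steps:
$W = 67$ ($W = 63 + 4 = 67$)
$s{\left(d \right)} = - 536 d^{2}$ ($s{\left(d \right)} = - 8 \cdot 67 d^{2} = - 536 d^{2}$)
$- s{\left(p{\left(Z{\left(-1 \right)} \right)} \right)} = - \left(-536\right) \left(\left(\frac{5}{-1}\right)^{2}\right)^{2} = - \left(-536\right) \left(\left(5 \left(-1\right)\right)^{2}\right)^{2} = - \left(-536\right) \left(\left(-5\right)^{2}\right)^{2} = - \left(-536\right) 25^{2} = - \left(-536\right) 625 = \left(-1\right) \left(-335000\right) = 335000$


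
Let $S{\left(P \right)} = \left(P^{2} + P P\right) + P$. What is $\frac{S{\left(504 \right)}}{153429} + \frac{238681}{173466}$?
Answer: $\frac{41611430975}{8871571638} \approx 4.6904$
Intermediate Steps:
$S{\left(P \right)} = P + 2 P^{2}$ ($S{\left(P \right)} = \left(P^{2} + P^{2}\right) + P = 2 P^{2} + P = P + 2 P^{2}$)
$\frac{S{\left(504 \right)}}{153429} + \frac{238681}{173466} = \frac{504 \left(1 + 2 \cdot 504\right)}{153429} + \frac{238681}{173466} = 504 \left(1 + 1008\right) \frac{1}{153429} + 238681 \cdot \frac{1}{173466} = 504 \cdot 1009 \cdot \frac{1}{153429} + \frac{238681}{173466} = 508536 \cdot \frac{1}{153429} + \frac{238681}{173466} = \frac{169512}{51143} + \frac{238681}{173466} = \frac{41611430975}{8871571638}$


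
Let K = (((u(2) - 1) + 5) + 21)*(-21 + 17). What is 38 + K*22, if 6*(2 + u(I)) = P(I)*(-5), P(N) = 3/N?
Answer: -1876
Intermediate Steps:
u(I) = -2 - 5/(2*I) (u(I) = -2 + ((3/I)*(-5))/6 = -2 + (-15/I)/6 = -2 - 5/(2*I))
K = -87 (K = ((((-2 - 5/2/2) - 1) + 5) + 21)*(-21 + 17) = ((((-2 - 5/2*1/2) - 1) + 5) + 21)*(-4) = ((((-2 - 5/4) - 1) + 5) + 21)*(-4) = (((-13/4 - 1) + 5) + 21)*(-4) = ((-17/4 + 5) + 21)*(-4) = (3/4 + 21)*(-4) = (87/4)*(-4) = -87)
38 + K*22 = 38 - 87*22 = 38 - 1914 = -1876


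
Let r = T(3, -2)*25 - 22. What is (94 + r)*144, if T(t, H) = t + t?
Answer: 31968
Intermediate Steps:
T(t, H) = 2*t
r = 128 (r = (2*3)*25 - 22 = 6*25 - 22 = 150 - 22 = 128)
(94 + r)*144 = (94 + 128)*144 = 222*144 = 31968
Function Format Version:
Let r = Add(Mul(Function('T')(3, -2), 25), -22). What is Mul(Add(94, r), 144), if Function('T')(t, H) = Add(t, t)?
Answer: 31968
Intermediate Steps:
Function('T')(t, H) = Mul(2, t)
r = 128 (r = Add(Mul(Mul(2, 3), 25), -22) = Add(Mul(6, 25), -22) = Add(150, -22) = 128)
Mul(Add(94, r), 144) = Mul(Add(94, 128), 144) = Mul(222, 144) = 31968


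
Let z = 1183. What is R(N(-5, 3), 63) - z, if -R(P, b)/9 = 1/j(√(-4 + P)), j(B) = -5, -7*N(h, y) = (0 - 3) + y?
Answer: -5906/5 ≈ -1181.2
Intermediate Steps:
N(h, y) = 3/7 - y/7 (N(h, y) = -((0 - 3) + y)/7 = -(-3 + y)/7 = 3/7 - y/7)
R(P, b) = 9/5 (R(P, b) = -9/(-5) = -9*(-⅕) = 9/5)
R(N(-5, 3), 63) - z = 9/5 - 1*1183 = 9/5 - 1183 = -5906/5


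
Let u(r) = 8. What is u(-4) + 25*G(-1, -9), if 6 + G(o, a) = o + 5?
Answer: -42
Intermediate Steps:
G(o, a) = -1 + o (G(o, a) = -6 + (o + 5) = -6 + (5 + o) = -1 + o)
u(-4) + 25*G(-1, -9) = 8 + 25*(-1 - 1) = 8 + 25*(-2) = 8 - 50 = -42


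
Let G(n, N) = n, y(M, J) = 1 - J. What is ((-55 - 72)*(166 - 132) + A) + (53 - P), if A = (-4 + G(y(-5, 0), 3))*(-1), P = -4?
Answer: -4258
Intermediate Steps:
A = 3 (A = (-4 + (1 - 1*0))*(-1) = (-4 + (1 + 0))*(-1) = (-4 + 1)*(-1) = -3*(-1) = 3)
((-55 - 72)*(166 - 132) + A) + (53 - P) = ((-55 - 72)*(166 - 132) + 3) + (53 - (-4)) = (-127*34 + 3) + (53 - 1*(-4)) = (-4318 + 3) + (53 + 4) = -4315 + 57 = -4258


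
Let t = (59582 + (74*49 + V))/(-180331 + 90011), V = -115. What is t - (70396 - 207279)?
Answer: 12363209467/90320 ≈ 1.3688e+5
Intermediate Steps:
t = -63093/90320 (t = (59582 + (74*49 - 115))/(-180331 + 90011) = (59582 + (3626 - 115))/(-90320) = (59582 + 3511)*(-1/90320) = 63093*(-1/90320) = -63093/90320 ≈ -0.69855)
t - (70396 - 207279) = -63093/90320 - (70396 - 207279) = -63093/90320 - 1*(-136883) = -63093/90320 + 136883 = 12363209467/90320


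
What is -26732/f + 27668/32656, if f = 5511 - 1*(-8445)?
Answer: -30426599/28484196 ≈ -1.0682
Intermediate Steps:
f = 13956 (f = 5511 + 8445 = 13956)
-26732/f + 27668/32656 = -26732/13956 + 27668/32656 = -26732*1/13956 + 27668*(1/32656) = -6683/3489 + 6917/8164 = -30426599/28484196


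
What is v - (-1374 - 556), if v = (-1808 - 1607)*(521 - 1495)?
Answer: 3328140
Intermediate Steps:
v = 3326210 (v = -3415*(-974) = 3326210)
v - (-1374 - 556) = 3326210 - (-1374 - 556) = 3326210 - 1*(-1930) = 3326210 + 1930 = 3328140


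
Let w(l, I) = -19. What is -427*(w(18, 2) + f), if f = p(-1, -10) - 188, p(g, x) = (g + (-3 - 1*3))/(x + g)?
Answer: 969290/11 ≈ 88117.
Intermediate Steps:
p(g, x) = (-6 + g)/(g + x) (p(g, x) = (g + (-3 - 3))/(g + x) = (g - 6)/(g + x) = (-6 + g)/(g + x))
f = -2061/11 (f = (-6 - 1)/(-1 - 10) - 188 = -7/(-11) - 188 = -1/11*(-7) - 188 = 7/11 - 188 = -2061/11 ≈ -187.36)
-427*(w(18, 2) + f) = -427*(-19 - 2061/11) = -427*(-2270/11) = 969290/11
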